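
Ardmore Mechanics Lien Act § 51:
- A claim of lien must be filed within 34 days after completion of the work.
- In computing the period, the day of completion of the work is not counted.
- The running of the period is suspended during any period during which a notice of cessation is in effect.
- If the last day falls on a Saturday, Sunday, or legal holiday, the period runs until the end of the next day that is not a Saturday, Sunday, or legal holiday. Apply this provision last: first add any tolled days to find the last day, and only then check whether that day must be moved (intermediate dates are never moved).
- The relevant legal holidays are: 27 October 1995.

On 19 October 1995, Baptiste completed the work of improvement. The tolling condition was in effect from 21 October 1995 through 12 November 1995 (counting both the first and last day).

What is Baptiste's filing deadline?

December 15, 1995

34 days after 19 October 1995 is November 22, 1995.
From October 21, 1995 through November 12, 1995 inclusive is 23 days; tolling adds 23 days: November 22, 1995 + 23 days = December 15, 1995.
December 15, 1995 is a Friday and not a legal holiday, so no extension applies.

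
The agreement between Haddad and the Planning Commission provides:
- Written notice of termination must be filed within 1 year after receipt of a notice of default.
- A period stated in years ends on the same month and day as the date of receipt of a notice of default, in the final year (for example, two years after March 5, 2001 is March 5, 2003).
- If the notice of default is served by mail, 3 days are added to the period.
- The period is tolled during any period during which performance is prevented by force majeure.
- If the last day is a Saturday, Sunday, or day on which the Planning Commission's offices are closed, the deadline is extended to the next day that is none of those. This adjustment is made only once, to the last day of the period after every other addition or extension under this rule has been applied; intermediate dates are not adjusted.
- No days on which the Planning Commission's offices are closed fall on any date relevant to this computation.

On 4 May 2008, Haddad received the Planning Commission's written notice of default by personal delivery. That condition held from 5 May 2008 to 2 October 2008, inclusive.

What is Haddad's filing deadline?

1 year after 4 May 2008 is May 4, 2009.
Service was not by mail, so no mail extension applies.
From May 5, 2008 through October 2, 2008 inclusive is 151 days; tolling adds 151 days: May 4, 2009 + 151 days = October 2, 2009.
October 2, 2009 is a Friday and not a day on which the Planning Commission's offices are closed, so no extension applies.

October 2, 2009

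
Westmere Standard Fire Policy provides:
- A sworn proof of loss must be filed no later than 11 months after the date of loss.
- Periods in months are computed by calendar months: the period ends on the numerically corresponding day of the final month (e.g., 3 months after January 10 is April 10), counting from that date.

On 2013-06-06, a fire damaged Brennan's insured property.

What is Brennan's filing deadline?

May 6, 2014

11 months after 2013-06-06 is May 6, 2014.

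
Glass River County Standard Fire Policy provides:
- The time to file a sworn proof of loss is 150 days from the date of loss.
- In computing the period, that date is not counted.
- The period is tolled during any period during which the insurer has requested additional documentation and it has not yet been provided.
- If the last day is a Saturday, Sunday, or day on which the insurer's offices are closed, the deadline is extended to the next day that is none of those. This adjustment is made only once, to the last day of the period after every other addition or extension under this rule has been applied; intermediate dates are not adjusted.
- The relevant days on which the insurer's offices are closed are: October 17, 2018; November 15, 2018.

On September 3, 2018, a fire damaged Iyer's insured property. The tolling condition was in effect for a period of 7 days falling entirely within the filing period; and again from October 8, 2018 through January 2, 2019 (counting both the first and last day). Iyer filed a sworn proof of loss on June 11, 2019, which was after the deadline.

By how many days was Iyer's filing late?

150 days after September 3, 2018 is January 31, 2019.
Tolling adds 7 days: January 31, 2019 + 7 days = February 7, 2019.
From October 8, 2018 through January 2, 2019 inclusive is 87 days; tolling adds 87 days: February 7, 2019 + 87 days = May 5, 2019.
May 5, 2019 is Sunday. The next qualifying day is May 6, 2019.
The deadline is May 6, 2019; from May 6, 2019 to June 11, 2019 is 36 days.

36 days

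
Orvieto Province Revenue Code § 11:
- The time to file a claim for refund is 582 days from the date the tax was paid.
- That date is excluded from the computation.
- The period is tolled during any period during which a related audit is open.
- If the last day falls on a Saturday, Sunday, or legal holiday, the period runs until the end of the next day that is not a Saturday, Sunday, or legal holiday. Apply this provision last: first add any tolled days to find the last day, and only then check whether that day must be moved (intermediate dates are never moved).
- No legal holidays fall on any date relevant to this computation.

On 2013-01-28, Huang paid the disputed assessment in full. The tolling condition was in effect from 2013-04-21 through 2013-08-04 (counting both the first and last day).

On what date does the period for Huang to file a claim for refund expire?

582 days after 2013-01-28 is September 2, 2014.
From April 21, 2013 through August 4, 2013 inclusive is 106 days; tolling adds 106 days: September 2, 2014 + 106 days = December 17, 2014.
December 17, 2014 is a Wednesday and not a legal holiday, so no extension applies.

December 17, 2014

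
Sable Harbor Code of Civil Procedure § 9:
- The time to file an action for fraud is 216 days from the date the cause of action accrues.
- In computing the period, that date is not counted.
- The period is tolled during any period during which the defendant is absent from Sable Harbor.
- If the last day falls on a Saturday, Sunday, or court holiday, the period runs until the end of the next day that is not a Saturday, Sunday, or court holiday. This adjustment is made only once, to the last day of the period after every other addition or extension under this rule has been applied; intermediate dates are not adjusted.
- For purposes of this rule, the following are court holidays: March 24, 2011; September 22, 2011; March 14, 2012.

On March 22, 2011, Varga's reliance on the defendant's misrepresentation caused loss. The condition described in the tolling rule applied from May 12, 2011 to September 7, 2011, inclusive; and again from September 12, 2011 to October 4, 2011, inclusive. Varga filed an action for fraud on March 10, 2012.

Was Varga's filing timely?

Yes

216 days after March 22, 2011 is October 24, 2011.
From May 12, 2011 through September 7, 2011 inclusive is 119 days; tolling adds 119 days: October 24, 2011 + 119 days = February 20, 2012.
From September 12, 2011 through October 4, 2011 inclusive is 23 days; tolling adds 23 days: February 20, 2012 + 23 days = March 14, 2012.
March 14, 2012 is a listed holiday. The next qualifying day is March 15, 2012.
The deadline is March 15, 2012; the filing on March 10, 2012 is on or before that date.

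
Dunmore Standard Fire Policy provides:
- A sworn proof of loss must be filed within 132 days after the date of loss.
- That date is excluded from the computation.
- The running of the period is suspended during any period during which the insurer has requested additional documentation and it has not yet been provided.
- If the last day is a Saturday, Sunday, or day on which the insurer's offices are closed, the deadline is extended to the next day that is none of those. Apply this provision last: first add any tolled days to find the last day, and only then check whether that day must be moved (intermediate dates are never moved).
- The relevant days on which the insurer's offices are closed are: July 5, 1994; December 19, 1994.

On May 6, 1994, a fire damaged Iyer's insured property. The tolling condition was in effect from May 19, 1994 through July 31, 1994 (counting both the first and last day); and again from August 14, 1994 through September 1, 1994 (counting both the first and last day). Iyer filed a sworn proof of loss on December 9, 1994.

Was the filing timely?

Yes

132 days after May 6, 1994 is September 15, 1994.
From May 19, 1994 through July 31, 1994 inclusive is 74 days; tolling adds 74 days: September 15, 1994 + 74 days = November 28, 1994.
From August 14, 1994 through September 1, 1994 inclusive is 19 days; tolling adds 19 days: November 28, 1994 + 19 days = December 17, 1994.
December 17, 1994 is Saturday; December 18, 1994 is Sunday; December 19, 1994 is a listed holiday. The next qualifying day is December 20, 1994.
The deadline is December 20, 1994; the filing on December 9, 1994 is on or before that date.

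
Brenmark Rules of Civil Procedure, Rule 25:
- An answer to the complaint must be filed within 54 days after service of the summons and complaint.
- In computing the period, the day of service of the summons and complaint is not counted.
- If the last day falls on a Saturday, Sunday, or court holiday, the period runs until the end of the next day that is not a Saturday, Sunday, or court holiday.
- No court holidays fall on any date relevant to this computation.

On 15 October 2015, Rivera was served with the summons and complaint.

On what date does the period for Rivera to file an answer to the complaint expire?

December 8, 2015

54 days after 15 October 2015 is December 8, 2015.
December 8, 2015 is a Tuesday and not a court holiday, so no extension applies.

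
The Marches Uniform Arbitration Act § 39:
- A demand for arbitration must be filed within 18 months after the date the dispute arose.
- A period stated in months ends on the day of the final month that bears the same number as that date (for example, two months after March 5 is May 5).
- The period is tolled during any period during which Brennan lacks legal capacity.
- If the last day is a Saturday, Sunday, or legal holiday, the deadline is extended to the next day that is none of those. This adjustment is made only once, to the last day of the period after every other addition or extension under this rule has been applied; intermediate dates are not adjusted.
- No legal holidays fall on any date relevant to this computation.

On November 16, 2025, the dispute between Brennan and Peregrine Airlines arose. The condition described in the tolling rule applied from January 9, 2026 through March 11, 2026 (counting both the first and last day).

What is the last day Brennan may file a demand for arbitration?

July 19, 2027

18 months after November 16, 2025 is May 16, 2027.
From January 9, 2026 through March 11, 2026 inclusive is 62 days; tolling adds 62 days: May 16, 2027 + 62 days = July 17, 2027.
July 17, 2027 is Saturday; July 18, 2027 is Sunday. The next qualifying day is July 19, 2027.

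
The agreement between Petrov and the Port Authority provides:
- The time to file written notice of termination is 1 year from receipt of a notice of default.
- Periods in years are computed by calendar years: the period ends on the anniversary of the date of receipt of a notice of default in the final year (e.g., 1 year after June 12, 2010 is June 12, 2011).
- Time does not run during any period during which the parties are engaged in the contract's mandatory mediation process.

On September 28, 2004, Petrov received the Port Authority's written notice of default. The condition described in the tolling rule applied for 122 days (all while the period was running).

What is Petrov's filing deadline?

1 year after September 28, 2004 is September 28, 2005.
Tolling adds 122 days: September 28, 2005 + 122 days = January 28, 2006.

January 28, 2006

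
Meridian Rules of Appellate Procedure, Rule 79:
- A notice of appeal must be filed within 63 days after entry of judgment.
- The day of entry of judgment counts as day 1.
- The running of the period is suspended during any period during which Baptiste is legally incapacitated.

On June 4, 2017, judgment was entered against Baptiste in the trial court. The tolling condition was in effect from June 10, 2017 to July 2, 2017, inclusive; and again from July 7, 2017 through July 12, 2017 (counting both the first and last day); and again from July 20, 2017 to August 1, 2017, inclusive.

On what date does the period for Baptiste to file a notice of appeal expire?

Counting June 4, 2017 as day 1, day 63 is August 5, 2017.
From June 10, 2017 through July 2, 2017 inclusive is 23 days; tolling adds 23 days: August 5, 2017 + 23 days = August 28, 2017.
From July 7, 2017 through July 12, 2017 inclusive is 6 days; tolling adds 6 days: August 28, 2017 + 6 days = September 3, 2017.
From July 20, 2017 through August 1, 2017 inclusive is 13 days; tolling adds 13 days: September 3, 2017 + 13 days = September 16, 2017.

September 16, 2017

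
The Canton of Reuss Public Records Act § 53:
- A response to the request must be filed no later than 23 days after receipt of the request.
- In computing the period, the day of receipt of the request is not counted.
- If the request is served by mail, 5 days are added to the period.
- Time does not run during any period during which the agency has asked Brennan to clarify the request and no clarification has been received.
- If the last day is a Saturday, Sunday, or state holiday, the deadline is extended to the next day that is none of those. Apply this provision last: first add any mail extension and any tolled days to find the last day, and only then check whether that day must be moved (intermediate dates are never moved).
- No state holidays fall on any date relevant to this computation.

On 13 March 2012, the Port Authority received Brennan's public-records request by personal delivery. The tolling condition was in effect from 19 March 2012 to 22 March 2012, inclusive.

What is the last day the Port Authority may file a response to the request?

April 9, 2012

23 days after 13 March 2012 is April 5, 2012.
Service was not by mail, so no mail extension applies.
From March 19, 2012 through March 22, 2012 inclusive is 4 days; tolling adds 4 days: April 5, 2012 + 4 days = April 9, 2012.
April 9, 2012 is a Monday and not a state holiday, so no extension applies.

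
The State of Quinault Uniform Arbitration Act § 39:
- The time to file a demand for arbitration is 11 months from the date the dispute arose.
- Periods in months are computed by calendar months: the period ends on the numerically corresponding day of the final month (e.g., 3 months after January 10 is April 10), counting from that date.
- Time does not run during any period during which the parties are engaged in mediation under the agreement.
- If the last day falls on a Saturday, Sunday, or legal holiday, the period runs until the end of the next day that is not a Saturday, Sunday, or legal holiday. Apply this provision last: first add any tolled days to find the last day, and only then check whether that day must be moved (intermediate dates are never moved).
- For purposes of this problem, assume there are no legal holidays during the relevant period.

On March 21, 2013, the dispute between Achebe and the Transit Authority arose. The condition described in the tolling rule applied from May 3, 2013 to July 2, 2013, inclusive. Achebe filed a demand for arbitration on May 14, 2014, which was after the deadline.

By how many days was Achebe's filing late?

21 days

11 months after March 21, 2013 is February 21, 2014.
From May 3, 2013 through July 2, 2013 inclusive is 61 days; tolling adds 61 days: February 21, 2014 + 61 days = April 23, 2014.
April 23, 2014 is a Wednesday and not a legal holiday, so no extension applies.
The deadline is April 23, 2014; from April 23, 2014 to May 14, 2014 is 21 days.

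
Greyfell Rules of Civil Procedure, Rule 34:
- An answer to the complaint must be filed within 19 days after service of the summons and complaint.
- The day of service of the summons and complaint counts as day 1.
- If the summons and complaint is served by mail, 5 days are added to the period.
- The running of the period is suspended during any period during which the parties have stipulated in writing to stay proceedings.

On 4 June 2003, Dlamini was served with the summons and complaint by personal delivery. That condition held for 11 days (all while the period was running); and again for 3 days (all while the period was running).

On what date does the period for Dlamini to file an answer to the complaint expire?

Counting 4 June 2003 as day 1, day 19 is June 22, 2003.
Service was not by mail, so no mail extension applies.
Tolling adds 11 days: June 22, 2003 + 11 days = July 3, 2003.
Tolling adds 3 days: July 3, 2003 + 3 days = July 6, 2003.

July 6, 2003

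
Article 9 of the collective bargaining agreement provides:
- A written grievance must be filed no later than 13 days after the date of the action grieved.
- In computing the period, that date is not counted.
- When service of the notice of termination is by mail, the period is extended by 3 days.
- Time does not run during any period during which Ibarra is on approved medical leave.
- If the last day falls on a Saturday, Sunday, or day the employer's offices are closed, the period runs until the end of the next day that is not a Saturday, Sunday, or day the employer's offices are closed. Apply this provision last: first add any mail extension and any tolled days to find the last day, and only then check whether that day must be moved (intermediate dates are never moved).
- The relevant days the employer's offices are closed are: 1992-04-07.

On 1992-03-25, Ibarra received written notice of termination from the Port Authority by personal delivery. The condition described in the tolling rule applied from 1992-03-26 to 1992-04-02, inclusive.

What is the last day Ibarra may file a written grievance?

April 15, 1992

13 days after 1992-03-25 is April 7, 1992.
Service was not by mail, so no mail extension applies.
From March 26, 1992 through April 2, 1992 inclusive is 8 days; tolling adds 8 days: April 7, 1992 + 8 days = April 15, 1992.
April 15, 1992 is a Wednesday and not a day the employer's offices are closed, so no extension applies.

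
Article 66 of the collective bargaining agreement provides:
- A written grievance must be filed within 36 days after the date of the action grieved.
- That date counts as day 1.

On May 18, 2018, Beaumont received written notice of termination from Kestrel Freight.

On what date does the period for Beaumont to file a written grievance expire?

Counting May 18, 2018 as day 1, day 36 is June 22, 2018.

June 22, 2018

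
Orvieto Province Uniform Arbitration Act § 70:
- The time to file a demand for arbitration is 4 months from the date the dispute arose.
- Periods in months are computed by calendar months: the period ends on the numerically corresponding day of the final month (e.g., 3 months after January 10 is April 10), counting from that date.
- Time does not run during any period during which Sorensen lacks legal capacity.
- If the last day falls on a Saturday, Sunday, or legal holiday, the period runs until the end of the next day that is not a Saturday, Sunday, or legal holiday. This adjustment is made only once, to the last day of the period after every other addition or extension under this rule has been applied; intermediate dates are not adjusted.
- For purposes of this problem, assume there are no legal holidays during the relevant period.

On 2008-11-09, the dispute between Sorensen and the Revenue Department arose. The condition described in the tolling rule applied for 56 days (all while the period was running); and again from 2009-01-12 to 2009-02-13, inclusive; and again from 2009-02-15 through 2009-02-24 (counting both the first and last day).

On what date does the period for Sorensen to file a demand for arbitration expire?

4 months after 2008-11-09 is March 9, 2009.
Tolling adds 56 days: March 9, 2009 + 56 days = May 4, 2009.
From January 12, 2009 through February 13, 2009 inclusive is 33 days; tolling adds 33 days: May 4, 2009 + 33 days = June 6, 2009.
From February 15, 2009 through February 24, 2009 inclusive is 10 days; tolling adds 10 days: June 6, 2009 + 10 days = June 16, 2009.
June 16, 2009 is a Tuesday and not a legal holiday, so no extension applies.

June 16, 2009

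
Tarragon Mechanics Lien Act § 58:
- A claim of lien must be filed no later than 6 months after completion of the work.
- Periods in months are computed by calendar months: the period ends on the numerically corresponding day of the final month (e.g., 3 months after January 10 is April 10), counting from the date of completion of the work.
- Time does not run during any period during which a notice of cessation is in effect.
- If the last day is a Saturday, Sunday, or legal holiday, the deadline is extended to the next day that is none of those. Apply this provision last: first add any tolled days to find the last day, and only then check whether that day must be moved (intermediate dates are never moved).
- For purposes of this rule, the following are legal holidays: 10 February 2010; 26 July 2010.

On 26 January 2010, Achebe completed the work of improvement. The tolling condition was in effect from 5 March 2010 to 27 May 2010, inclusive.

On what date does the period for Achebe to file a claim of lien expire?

6 months after 26 January 2010 is July 26, 2010.
From March 5, 2010 through May 27, 2010 inclusive is 84 days; tolling adds 84 days: July 26, 2010 + 84 days = October 18, 2010.
October 18, 2010 is a Monday and not a legal holiday, so no extension applies.

October 18, 2010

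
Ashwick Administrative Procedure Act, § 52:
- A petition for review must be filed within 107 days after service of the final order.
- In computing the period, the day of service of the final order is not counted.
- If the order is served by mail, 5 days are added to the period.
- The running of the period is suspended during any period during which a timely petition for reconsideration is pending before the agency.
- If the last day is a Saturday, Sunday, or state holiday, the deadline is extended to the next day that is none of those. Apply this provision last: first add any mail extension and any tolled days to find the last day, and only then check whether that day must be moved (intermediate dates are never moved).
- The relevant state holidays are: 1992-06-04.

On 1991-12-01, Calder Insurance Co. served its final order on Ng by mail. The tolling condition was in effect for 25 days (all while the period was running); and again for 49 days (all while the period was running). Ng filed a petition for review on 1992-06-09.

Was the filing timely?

No

107 days after 1991-12-01 is March 17, 1992.
Service was by mail, adding 5 days: March 17, 1992 + 5 days = March 22, 1992.
Tolling adds 25 days: March 22, 1992 + 25 days = April 16, 1992.
Tolling adds 49 days: April 16, 1992 + 49 days = June 4, 1992.
June 4, 1992 is a listed holiday. The next qualifying day is June 5, 1992.
The deadline is June 5, 1992; the filing on June 9, 1992 is after that date.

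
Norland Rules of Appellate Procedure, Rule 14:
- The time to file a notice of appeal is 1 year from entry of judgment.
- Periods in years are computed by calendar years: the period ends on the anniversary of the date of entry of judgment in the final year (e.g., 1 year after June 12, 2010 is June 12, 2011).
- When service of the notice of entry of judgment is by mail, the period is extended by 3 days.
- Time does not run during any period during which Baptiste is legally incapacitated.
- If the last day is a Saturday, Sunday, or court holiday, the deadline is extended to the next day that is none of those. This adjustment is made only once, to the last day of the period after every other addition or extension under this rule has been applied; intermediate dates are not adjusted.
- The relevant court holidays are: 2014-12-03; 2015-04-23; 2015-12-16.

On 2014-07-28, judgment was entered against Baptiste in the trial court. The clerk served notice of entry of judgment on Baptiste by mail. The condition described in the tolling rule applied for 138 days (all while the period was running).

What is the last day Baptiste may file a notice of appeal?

1 year after 2014-07-28 is July 28, 2015.
Service was by mail, adding 3 days: July 28, 2015 + 3 days = July 31, 2015.
Tolling adds 138 days: July 31, 2015 + 138 days = December 16, 2015.
December 16, 2015 is a listed holiday. The next qualifying day is December 17, 2015.

December 17, 2015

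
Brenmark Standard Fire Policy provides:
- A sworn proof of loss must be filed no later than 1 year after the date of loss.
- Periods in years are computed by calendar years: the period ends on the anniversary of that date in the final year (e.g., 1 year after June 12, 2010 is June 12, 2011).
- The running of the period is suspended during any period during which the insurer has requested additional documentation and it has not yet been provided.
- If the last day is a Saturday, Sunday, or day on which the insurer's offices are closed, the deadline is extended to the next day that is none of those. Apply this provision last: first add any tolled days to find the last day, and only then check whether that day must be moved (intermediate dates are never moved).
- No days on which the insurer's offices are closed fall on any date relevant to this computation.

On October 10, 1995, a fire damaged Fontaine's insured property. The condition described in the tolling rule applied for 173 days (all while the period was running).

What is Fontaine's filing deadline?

1 year after October 10, 1995 is October 10, 1996.
Tolling adds 173 days: October 10, 1996 + 173 days = April 1, 1997.
April 1, 1997 is a Tuesday and not a day on which the insurer's offices are closed, so no extension applies.

April 1, 1997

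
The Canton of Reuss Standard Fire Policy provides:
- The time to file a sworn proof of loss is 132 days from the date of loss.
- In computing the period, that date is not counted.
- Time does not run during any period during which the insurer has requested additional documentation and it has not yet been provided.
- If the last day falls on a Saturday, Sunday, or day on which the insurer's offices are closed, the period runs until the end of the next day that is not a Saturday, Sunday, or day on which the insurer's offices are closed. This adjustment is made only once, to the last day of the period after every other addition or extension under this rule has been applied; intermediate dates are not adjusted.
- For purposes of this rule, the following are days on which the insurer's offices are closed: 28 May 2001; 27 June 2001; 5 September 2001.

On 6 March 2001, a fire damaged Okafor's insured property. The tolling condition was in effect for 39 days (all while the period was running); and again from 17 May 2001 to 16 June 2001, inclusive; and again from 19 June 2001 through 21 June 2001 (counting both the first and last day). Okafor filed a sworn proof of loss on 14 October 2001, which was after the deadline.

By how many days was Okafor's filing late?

132 days after 6 March 2001 is July 16, 2001.
Tolling adds 39 days: July 16, 2001 + 39 days = August 24, 2001.
From May 17, 2001 through June 16, 2001 inclusive is 31 days; tolling adds 31 days: August 24, 2001 + 31 days = September 24, 2001.
From June 19, 2001 through June 21, 2001 inclusive is 3 days; tolling adds 3 days: September 24, 2001 + 3 days = September 27, 2001.
September 27, 2001 is a Thursday and not a day on which the insurer's offices are closed, so no extension applies.
The deadline is September 27, 2001; from September 27, 2001 to October 14, 2001 is 17 days.

17 days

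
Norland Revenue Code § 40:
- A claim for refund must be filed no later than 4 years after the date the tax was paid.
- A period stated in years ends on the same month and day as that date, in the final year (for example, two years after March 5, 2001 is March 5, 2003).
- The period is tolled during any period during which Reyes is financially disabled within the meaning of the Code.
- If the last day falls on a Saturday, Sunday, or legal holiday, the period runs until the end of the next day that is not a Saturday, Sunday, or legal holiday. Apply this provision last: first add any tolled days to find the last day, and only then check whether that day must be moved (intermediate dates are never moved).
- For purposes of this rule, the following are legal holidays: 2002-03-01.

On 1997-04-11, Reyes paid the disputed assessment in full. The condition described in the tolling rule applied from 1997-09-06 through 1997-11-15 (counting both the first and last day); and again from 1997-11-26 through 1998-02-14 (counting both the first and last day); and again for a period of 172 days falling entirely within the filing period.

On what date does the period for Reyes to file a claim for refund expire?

4 years after 1997-04-11 is April 11, 2001.
From September 6, 1997 through November 15, 1997 inclusive is 71 days; tolling adds 71 days: April 11, 2001 + 71 days = June 21, 2001.
From November 26, 1997 through February 14, 1998 inclusive is 81 days; tolling adds 81 days: June 21, 2001 + 81 days = September 10, 2001.
Tolling adds 172 days: September 10, 2001 + 172 days = March 1, 2002.
March 1, 2002 is a listed holiday; March 2, 2002 is Saturday; March 3, 2002 is Sunday. The next qualifying day is March 4, 2002.

March 4, 2002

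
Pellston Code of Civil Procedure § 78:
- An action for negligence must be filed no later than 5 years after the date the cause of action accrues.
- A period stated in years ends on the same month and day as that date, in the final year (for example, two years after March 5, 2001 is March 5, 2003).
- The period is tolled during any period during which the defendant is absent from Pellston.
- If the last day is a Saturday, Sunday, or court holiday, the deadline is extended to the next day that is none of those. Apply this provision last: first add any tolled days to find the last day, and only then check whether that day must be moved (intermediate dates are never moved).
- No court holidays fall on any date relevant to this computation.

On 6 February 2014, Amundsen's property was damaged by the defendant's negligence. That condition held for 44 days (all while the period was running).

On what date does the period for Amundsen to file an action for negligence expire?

5 years after 6 February 2014 is February 6, 2019.
Tolling adds 44 days: February 6, 2019 + 44 days = March 22, 2019.
March 22, 2019 is a Friday and not a court holiday, so no extension applies.

March 22, 2019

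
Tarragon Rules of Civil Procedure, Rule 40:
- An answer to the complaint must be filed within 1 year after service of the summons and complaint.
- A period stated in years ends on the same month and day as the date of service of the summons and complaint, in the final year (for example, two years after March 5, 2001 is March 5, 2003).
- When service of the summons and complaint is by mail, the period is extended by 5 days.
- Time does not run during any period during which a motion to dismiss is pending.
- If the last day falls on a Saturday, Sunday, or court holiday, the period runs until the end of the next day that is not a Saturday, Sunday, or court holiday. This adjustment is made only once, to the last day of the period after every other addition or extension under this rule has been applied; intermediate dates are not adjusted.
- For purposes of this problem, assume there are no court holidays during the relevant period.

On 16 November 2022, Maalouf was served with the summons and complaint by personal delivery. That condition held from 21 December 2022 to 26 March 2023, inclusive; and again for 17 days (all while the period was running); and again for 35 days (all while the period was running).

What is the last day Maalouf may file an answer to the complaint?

April 12, 2024

1 year after 16 November 2022 is November 16, 2023.
Service was not by mail, so no mail extension applies.
From December 21, 2022 through March 26, 2023 inclusive is 96 days; tolling adds 96 days: November 16, 2023 + 96 days = February 20, 2024.
Tolling adds 17 days: February 20, 2024 + 17 days = March 8, 2024.
Tolling adds 35 days: March 8, 2024 + 35 days = April 12, 2024.
April 12, 2024 is a Friday and not a court holiday, so no extension applies.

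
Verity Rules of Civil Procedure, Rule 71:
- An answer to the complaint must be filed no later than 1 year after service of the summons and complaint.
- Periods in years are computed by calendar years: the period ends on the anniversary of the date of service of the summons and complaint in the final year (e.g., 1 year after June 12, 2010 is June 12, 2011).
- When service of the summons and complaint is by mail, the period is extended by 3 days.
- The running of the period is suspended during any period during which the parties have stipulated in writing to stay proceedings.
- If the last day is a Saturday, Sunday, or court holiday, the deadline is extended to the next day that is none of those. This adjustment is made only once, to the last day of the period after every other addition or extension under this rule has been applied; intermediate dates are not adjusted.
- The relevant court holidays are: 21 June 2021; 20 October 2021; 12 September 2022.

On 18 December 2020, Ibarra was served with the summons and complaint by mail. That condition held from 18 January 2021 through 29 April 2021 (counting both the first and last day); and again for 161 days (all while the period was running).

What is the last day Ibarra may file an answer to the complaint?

September 13, 2022

1 year after 18 December 2020 is December 18, 2021.
Service was by mail, adding 3 days: December 18, 2021 + 3 days = December 21, 2021.
From January 18, 2021 through April 29, 2021 inclusive is 102 days; tolling adds 102 days: December 21, 2021 + 102 days = April 2, 2022.
Tolling adds 161 days: April 2, 2022 + 161 days = September 10, 2022.
September 10, 2022 is Saturday; September 11, 2022 is Sunday; September 12, 2022 is a listed holiday. The next qualifying day is September 13, 2022.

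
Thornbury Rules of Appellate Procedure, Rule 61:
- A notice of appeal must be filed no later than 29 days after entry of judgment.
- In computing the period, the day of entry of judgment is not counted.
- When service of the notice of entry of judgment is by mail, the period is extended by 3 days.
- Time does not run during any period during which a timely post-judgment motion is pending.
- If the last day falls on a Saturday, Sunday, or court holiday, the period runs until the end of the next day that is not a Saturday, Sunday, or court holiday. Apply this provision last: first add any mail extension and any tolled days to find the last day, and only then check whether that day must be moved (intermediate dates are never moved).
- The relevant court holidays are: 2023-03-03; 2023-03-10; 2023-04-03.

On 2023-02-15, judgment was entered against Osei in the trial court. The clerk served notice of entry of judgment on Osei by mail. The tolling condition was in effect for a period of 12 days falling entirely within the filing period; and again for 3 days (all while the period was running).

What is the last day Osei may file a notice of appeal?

April 4, 2023

29 days after 2023-02-15 is March 16, 2023.
Service was by mail, adding 3 days: March 16, 2023 + 3 days = March 19, 2023.
Tolling adds 12 days: March 19, 2023 + 12 days = March 31, 2023.
Tolling adds 3 days: March 31, 2023 + 3 days = April 3, 2023.
April 3, 2023 is a listed holiday. The next qualifying day is April 4, 2023.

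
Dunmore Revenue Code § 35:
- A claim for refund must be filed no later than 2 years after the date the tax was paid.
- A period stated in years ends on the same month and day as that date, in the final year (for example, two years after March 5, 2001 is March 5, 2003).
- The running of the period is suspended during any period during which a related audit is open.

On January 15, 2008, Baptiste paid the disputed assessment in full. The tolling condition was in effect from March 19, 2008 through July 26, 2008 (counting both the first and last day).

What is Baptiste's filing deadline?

May 25, 2010

2 years after January 15, 2008 is January 15, 2010.
From March 19, 2008 through July 26, 2008 inclusive is 130 days; tolling adds 130 days: January 15, 2010 + 130 days = May 25, 2010.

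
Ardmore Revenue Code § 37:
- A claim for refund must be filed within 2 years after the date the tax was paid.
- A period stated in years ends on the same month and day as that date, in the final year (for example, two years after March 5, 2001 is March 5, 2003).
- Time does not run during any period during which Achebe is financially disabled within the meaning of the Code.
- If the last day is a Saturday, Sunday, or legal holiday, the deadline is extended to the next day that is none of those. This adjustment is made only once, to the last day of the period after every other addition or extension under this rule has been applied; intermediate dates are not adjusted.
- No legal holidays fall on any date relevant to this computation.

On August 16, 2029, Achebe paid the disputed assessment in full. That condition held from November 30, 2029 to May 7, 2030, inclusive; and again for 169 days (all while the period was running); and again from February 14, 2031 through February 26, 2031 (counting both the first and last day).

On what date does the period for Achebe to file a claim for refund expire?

2 years after August 16, 2029 is August 16, 2031.
From November 30, 2029 through May 7, 2030 inclusive is 159 days; tolling adds 159 days: August 16, 2031 + 159 days = January 22, 2032.
Tolling adds 169 days: January 22, 2032 + 169 days = July 9, 2032.
From February 14, 2031 through February 26, 2031 inclusive is 13 days; tolling adds 13 days: July 9, 2032 + 13 days = July 22, 2032.
July 22, 2032 is a Thursday and not a legal holiday, so no extension applies.

July 22, 2032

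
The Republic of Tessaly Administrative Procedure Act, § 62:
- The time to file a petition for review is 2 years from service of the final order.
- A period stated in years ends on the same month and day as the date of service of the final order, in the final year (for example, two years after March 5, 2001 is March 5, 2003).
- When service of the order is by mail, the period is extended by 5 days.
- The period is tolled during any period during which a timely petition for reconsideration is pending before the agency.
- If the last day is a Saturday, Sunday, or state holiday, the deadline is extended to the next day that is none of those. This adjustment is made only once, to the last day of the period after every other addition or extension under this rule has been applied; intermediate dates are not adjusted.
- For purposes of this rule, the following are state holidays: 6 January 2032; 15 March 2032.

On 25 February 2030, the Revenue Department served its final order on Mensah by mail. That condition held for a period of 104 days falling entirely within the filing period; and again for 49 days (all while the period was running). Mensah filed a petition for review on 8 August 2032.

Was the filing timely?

No

2 years after 25 February 2030 is February 25, 2032.
Service was by mail, adding 5 days: February 25, 2032 + 5 days = March 1, 2032.
Tolling adds 104 days: March 1, 2032 + 104 days = June 13, 2032.
Tolling adds 49 days: June 13, 2032 + 49 days = August 1, 2032.
August 1, 2032 is Sunday. The next qualifying day is August 2, 2032.
The deadline is August 2, 2032; the filing on August 8, 2032 is after that date.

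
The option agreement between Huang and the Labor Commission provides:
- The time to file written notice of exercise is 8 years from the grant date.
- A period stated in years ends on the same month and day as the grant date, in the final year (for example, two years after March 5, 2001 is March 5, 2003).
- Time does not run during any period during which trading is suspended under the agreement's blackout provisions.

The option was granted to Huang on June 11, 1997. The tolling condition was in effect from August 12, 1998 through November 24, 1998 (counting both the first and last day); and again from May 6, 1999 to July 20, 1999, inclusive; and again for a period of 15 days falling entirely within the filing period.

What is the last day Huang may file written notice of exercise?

8 years after June 11, 1997 is June 11, 2005.
From August 12, 1998 through November 24, 1998 inclusive is 105 days; tolling adds 105 days: June 11, 2005 + 105 days = September 24, 2005.
From May 6, 1999 through July 20, 1999 inclusive is 76 days; tolling adds 76 days: September 24, 2005 + 76 days = December 9, 2005.
Tolling adds 15 days: December 9, 2005 + 15 days = December 24, 2005.

December 24, 2005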